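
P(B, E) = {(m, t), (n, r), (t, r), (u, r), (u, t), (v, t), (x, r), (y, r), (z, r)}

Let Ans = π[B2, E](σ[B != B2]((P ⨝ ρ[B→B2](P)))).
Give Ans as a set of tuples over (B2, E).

{(m, t), (n, r), (t, r), (u, r), (u, t), (v, t), (x, r), (y, r), (z, r)}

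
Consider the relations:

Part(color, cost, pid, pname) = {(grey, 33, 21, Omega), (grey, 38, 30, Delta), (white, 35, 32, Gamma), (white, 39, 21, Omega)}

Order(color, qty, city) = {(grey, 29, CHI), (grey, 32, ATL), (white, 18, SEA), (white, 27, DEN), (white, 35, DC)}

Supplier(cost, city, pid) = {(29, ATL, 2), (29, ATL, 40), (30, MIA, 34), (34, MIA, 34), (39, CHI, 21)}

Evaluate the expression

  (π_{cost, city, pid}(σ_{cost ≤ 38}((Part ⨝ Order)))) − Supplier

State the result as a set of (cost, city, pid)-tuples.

{(33, ATL, 21), (33, CHI, 21), (35, DC, 32), (35, DEN, 32), (35, SEA, 32), (38, ATL, 30), (38, CHI, 30)}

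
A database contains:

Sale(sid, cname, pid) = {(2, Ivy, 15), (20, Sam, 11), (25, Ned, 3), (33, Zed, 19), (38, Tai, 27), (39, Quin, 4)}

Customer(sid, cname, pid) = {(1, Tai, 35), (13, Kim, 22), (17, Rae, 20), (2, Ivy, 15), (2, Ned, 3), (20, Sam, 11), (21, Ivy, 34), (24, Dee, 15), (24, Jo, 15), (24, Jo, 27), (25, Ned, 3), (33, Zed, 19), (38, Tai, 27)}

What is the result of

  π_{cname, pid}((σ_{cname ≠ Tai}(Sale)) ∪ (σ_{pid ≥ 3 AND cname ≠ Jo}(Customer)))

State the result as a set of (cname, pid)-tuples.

{(Dee, 15), (Ivy, 15), (Ivy, 34), (Kim, 22), (Ned, 3), (Quin, 4), (Rae, 20), (Sam, 11), (Tai, 27), (Tai, 35), (Zed, 19)}

Filtering on cname ≠ Tai leaves {(2, Ivy, 15), (20, Sam, 11), (25, Ned, 3), (33, Zed, 19), (39, Quin, 4)}.
Filtering on pid ≥ 3 AND cname ≠ Jo leaves {(1, Tai, 35), (13, Kim, 22), (17, Rae, 20), (2, Ivy, 15), (2, Ned, 3), (20, Sam, 11), (21, Ivy, 34), (24, Dee, 15), (25, Ned, 3), (33, Zed, 19), (38, Tai, 27)}.
Union: {(2, Ivy, 15), (20, Sam, 11), (25, Ned, 3), (33, Zed, 19), (39, Quin, 4)} with {(1, Tai, 35), (13, Kim, 22), (17, Rae, 20), (2, Ivy, 15), (2, Ned, 3), (20, Sam, 11), (21, Ivy, 34), (24, Dee, 15), (25, Ned, 3), (33, Zed, 19), (38, Tai, 27)} → {(1, Tai, 35), (13, Kim, 22), (17, Rae, 20), (2, Ivy, 15), (2, Ned, 3), (20, Sam, 11), (21, Ivy, 34), (24, Dee, 15), (25, Ned, 3), (33, Zed, 19), (38, Tai, 27), (39, Quin, 4)}
Keep only column(s) cname, pid (1 duplicate(s) eliminated): {(Dee, 15), (Ivy, 15), (Ivy, 34), (Kim, 22), (Ned, 3), (Quin, 4), (Rae, 20), (Sam, 11), (Tai, 27), (Tai, 35), (Zed, 19)}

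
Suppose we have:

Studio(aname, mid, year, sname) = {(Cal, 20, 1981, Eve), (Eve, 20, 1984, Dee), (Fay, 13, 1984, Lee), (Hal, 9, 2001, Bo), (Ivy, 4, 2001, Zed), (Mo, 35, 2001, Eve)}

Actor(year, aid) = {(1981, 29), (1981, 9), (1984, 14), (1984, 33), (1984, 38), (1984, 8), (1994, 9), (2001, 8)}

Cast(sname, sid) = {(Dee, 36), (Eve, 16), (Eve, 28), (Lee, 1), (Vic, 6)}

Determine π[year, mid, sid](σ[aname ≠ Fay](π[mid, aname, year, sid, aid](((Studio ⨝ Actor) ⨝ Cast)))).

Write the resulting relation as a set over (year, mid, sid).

{(1981, 20, 16), (1981, 20, 28), (1984, 20, 36), (2001, 35, 16), (2001, 35, 28)}

Studio ⋈ Actor (natural join on year): {(Cal, 20, 1981, Eve, 29), (Cal, 20, 1981, Eve, 9), (Eve, 20, 1984, Dee, 14), (Eve, 20, 1984, Dee, 33), (Eve, 20, 1984, Dee, 38), (Eve, 20, 1984, Dee, 8), (Fay, 13, 1984, Lee, 14), (Fay, 13, 1984, Lee, 33), (Fay, 13, 1984, Lee, 38), (Fay, 13, 1984, Lee, 8), (Hal, 9, 2001, Bo, 8), (Ivy, 4, 2001, Zed, 8), (Mo, 35, 2001, Eve, 8)}
(Studio ⨝ Actor) ⋈ Cast (natural join on sname): {(Cal, 20, 1981, Eve, 29, 16), (Cal, 20, 1981, Eve, 29, 28), (Cal, 20, 1981, Eve, 9, 16), (Cal, 20, 1981, Eve, 9, 28), (Eve, 20, 1984, Dee, 14, 36), (Eve, 20, 1984, Dee, 33, 36), (Eve, 20, 1984, Dee, 38, 36), (Eve, 20, 1984, Dee, 8, 36), (Fay, 13, 1984, Lee, 14, 1), (Fay, 13, 1984, Lee, 33, 1), (Fay, 13, 1984, Lee, 38, 1), (Fay, 13, 1984, Lee, 8, 1), (Mo, 35, 2001, Eve, 8, 16), (Mo, 35, 2001, Eve, 8, 28)}
π_{mid, aname, year, sid, aid} gives {(13, Fay, 1984, 1, 14), (13, Fay, 1984, 1, 33), (13, Fay, 1984, 1, 38), (13, Fay, 1984, 1, 8), (20, Cal, 1981, 16, 29), (20, Cal, 1981, 16, 9), (20, Cal, 1981, 28, 29), (20, Cal, 1981, 28, 9), (20, Eve, 1984, 36, 14), (20, Eve, 1984, 36, 33), (20, Eve, 1984, 36, 38), (20, Eve, 1984, 36, 8), (35, Mo, 2001, 16, 8), (35, Mo, 2001, 28, 8)}.
σ[aname ≠ Fay]: keep tuples satisfying aname ≠ Fay → {(20, Cal, 1981, 16, 29), (20, Cal, 1981, 16, 9), (20, Cal, 1981, 28, 29), (20, Cal, 1981, 28, 9), (20, Eve, 1984, 36, 14), (20, Eve, 1984, 36, 33), (20, Eve, 1984, 36, 38), (20, Eve, 1984, 36, 8), (35, Mo, 2001, 16, 8), (35, Mo, 2001, 28, 8)}
π_{year, mid, sid} gives {(1981, 20, 16), (1981, 20, 28), (1984, 20, 36), (2001, 35, 16), (2001, 35, 28)} (5 duplicate(s) eliminated).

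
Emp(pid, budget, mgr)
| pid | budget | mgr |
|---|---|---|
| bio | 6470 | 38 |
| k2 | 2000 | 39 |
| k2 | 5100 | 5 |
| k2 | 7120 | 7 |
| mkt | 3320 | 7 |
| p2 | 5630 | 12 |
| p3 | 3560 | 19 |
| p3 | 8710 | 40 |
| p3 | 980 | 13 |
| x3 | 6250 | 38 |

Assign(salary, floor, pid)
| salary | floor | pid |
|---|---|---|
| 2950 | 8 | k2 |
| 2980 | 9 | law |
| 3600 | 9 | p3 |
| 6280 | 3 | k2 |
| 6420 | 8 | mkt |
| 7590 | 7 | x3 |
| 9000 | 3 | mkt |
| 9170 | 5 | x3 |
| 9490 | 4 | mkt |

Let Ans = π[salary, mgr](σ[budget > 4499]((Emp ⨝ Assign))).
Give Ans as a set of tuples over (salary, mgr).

{(2950, 5), (2950, 7), (3600, 40), (6280, 5), (6280, 7), (7590, 38), (9170, 38)}

Natural join on pid: {(k2, 2000, 39, 2950, 8), (k2, 2000, 39, 6280, 3), (k2, 5100, 5, 2950, 8), (k2, 5100, 5, 6280, 3), (k2, 7120, 7, 2950, 8), (k2, 7120, 7, 6280, 3), (mkt, 3320, 7, 6420, 8), (mkt, 3320, 7, 9000, 3), (mkt, 3320, 7, 9490, 4), (p3, 3560, 19, 3600, 9), (p3, 8710, 40, 3600, 9), (p3, 980, 13, 3600, 9), (x3, 6250, 38, 7590, 7), (x3, 6250, 38, 9170, 5)}
Apply σ_{budget > 4499}; surviving tuples: {(k2, 5100, 5, 2950, 8), (k2, 5100, 5, 6280, 3), (k2, 7120, 7, 2950, 8), (k2, 7120, 7, 6280, 3), (p3, 8710, 40, 3600, 9), (x3, 6250, 38, 7590, 7), (x3, 6250, 38, 9170, 5)}
Projecting to salary, mgr: {(2950, 5), (2950, 7), (3600, 40), (6280, 5), (6280, 7), (7590, 38), (9170, 38)}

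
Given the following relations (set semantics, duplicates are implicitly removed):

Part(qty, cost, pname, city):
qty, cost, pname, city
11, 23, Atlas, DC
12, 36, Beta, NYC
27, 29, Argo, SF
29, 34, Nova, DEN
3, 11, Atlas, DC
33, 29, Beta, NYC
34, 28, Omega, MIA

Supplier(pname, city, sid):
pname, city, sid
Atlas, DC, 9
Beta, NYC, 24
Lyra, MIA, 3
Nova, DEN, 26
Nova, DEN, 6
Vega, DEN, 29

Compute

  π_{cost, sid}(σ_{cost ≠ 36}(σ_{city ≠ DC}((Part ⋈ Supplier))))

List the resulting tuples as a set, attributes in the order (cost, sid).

Joining Part and Supplier on pname, city yields {(11, 23, Atlas, DC, 9), (12, 36, Beta, NYC, 24), (29, 34, Nova, DEN, 26), (29, 34, Nova, DEN, 6), (3, 11, Atlas, DC, 9), (33, 29, Beta, NYC, 24)}.
σ[city ≠ DC]: keep tuples satisfying city ≠ DC → {(12, 36, Beta, NYC, 24), (29, 34, Nova, DEN, 26), (29, 34, Nova, DEN, 6), (33, 29, Beta, NYC, 24)}
σ[cost ≠ 36]: keep tuples satisfying cost ≠ 36 → {(29, 34, Nova, DEN, 26), (29, 34, Nova, DEN, 6), (33, 29, Beta, NYC, 24)}
π[cost, sid]: project onto (cost, sid) → {(29, 24), (34, 26), (34, 6)}

{(29, 24), (34, 26), (34, 6)}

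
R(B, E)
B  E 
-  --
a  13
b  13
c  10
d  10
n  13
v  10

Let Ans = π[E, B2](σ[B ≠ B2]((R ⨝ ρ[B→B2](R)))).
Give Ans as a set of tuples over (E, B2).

ρ[B→B2]: schema becomes (B2, E); tuples unchanged.
Joining R and ρ[B→B2](R) on E yields {(a, 13, a), (a, 13, b), (a, 13, n), (b, 13, a), (b, 13, b), (b, 13, n), (c, 10, c), (c, 10, d), (c, 10, v), (d, 10, c), (d, 10, d), (d, 10, v), (n, 13, a), (n, 13, b), (n, 13, n), (v, 10, c), (v, 10, d), (v, 10, v)}.
Selection B ≠ B2: {(a, 13, b), (a, 13, n), (b, 13, a), (b, 13, n), (c, 10, d), (c, 10, v), (d, 10, c), (d, 10, v), (n, 13, a), (n, 13, b), (v, 10, c), (v, 10, d)}
Keep only column(s) E, B2 (6 duplicate(s) eliminated): {(10, c), (10, d), (10, v), (13, a), (13, b), (13, n)}

{(10, c), (10, d), (10, v), (13, a), (13, b), (13, n)}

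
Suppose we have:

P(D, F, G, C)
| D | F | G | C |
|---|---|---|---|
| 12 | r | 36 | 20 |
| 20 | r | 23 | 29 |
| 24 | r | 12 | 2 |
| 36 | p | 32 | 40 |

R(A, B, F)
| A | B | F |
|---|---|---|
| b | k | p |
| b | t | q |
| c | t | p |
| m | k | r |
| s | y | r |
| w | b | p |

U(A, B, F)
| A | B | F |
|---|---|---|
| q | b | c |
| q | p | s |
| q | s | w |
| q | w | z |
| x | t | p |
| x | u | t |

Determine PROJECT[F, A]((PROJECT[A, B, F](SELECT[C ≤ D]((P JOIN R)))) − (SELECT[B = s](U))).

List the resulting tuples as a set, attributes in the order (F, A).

{(r, m), (r, s)}

Joining P and R on F yields {(12, r, 36, 20, m, k), (12, r, 36, 20, s, y), (20, r, 23, 29, m, k), (20, r, 23, 29, s, y), (24, r, 12, 2, m, k), (24, r, 12, 2, s, y), (36, p, 32, 40, b, k), (36, p, 32, 40, c, t), (36, p, 32, 40, w, b)}.
Selection C ≤ D: {(24, r, 12, 2, m, k), (24, r, 12, 2, s, y)}
Projecting to A, B, F: {(m, k, r), (s, y, r)}
Selection B = s: {(q, s, w)}
Taking the difference: {(m, k, r), (s, y, r)}
Projecting to F, A: {(r, m), (r, s)}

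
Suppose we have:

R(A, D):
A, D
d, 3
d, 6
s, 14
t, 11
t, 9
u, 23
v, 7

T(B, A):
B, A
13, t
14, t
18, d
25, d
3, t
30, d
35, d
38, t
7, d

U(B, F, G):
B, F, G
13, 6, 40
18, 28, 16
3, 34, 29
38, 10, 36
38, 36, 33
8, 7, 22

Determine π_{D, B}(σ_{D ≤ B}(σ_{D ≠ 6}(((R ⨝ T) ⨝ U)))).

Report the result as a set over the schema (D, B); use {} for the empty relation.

{(11, 13), (11, 38), (3, 18), (9, 13), (9, 38)}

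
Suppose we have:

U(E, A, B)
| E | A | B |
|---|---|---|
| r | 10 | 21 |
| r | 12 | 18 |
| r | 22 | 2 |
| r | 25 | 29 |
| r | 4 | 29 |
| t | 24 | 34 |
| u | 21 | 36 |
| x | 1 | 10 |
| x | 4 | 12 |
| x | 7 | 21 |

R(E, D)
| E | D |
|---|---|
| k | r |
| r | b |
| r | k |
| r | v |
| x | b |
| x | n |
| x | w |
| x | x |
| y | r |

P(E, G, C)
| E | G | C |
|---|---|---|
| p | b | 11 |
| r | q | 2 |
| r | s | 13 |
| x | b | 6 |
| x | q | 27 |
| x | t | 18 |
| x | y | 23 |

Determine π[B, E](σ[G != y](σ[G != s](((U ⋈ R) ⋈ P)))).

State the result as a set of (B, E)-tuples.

{(10, x), (12, x), (18, r), (2, r), (21, r), (21, x), (29, r)}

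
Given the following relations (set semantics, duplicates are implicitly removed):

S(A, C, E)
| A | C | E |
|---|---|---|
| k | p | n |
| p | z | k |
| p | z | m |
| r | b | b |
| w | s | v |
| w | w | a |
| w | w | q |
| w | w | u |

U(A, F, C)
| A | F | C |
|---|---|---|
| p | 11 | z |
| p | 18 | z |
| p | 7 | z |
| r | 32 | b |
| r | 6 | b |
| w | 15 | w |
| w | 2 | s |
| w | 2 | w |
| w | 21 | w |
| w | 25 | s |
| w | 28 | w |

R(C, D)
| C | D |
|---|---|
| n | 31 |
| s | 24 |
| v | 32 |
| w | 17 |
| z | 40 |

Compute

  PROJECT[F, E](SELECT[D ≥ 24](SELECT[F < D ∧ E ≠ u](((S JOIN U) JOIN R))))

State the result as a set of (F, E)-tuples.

S ⋈ U (natural join on A, C): {(p, z, k, 11), (p, z, k, 18), (p, z, k, 7), (p, z, m, 11), (p, z, m, 18), (p, z, m, 7), (r, b, b, 32), (r, b, b, 6), (w, s, v, 2), (w, s, v, 25), (w, w, a, 15), (w, w, a, 2), (w, w, a, 21), (w, w, a, 28), (w, w, q, 15), (w, w, q, 2), (w, w, q, 21), (w, w, q, 28), (w, w, u, 15), (w, w, u, 2), (w, w, u, 21), (w, w, u, 28)}
(S JOIN U) ⋈ R (natural join on C): {(p, z, k, 11, 40), (p, z, k, 18, 40), (p, z, k, 7, 40), (p, z, m, 11, 40), (p, z, m, 18, 40), (p, z, m, 7, 40), (w, s, v, 2, 24), (w, s, v, 25, 24), (w, w, a, 15, 17), (w, w, a, 2, 17), (w, w, a, 21, 17), (w, w, a, 28, 17), (w, w, q, 15, 17), (w, w, q, 2, 17), (w, w, q, 21, 17), (w, w, q, 28, 17), (w, w, u, 15, 17), (w, w, u, 2, 17), (w, w, u, 21, 17), (w, w, u, 28, 17)}
σ[F < D ∧ E ≠ u]: keep tuples satisfying F < D ∧ E ≠ u → {(p, z, k, 11, 40), (p, z, k, 18, 40), (p, z, k, 7, 40), (p, z, m, 11, 40), (p, z, m, 18, 40), (p, z, m, 7, 40), (w, s, v, 2, 24), (w, w, a, 15, 17), (w, w, a, 2, 17), (w, w, q, 15, 17), (w, w, q, 2, 17)}
σ[D ≥ 24]: keep tuples satisfying D ≥ 24 → {(p, z, k, 11, 40), (p, z, k, 18, 40), (p, z, k, 7, 40), (p, z, m, 11, 40), (p, z, m, 18, 40), (p, z, m, 7, 40), (w, s, v, 2, 24)}
Keep only column(s) F, E: {(11, k), (11, m), (18, k), (18, m), (2, v), (7, k), (7, m)}

{(11, k), (11, m), (18, k), (18, m), (2, v), (7, k), (7, m)}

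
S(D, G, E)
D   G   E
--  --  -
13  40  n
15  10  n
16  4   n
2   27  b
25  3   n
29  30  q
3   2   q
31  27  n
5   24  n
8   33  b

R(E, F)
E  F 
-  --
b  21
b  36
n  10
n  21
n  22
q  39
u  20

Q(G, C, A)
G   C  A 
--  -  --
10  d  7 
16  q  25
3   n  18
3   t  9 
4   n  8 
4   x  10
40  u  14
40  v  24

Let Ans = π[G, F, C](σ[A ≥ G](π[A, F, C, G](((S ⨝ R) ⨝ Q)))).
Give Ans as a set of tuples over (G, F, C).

{(3, 10, n), (3, 10, t), (3, 21, n), (3, 21, t), (3, 22, n), (3, 22, t), (4, 10, n), (4, 10, x), (4, 21, n), (4, 21, x), (4, 22, n), (4, 22, x)}

Natural join on E: {(13, 40, n, 10), (13, 40, n, 21), (13, 40, n, 22), (15, 10, n, 10), (15, 10, n, 21), (15, 10, n, 22), (16, 4, n, 10), (16, 4, n, 21), (16, 4, n, 22), (2, 27, b, 21), (2, 27, b, 36), (25, 3, n, 10), (25, 3, n, 21), (25, 3, n, 22), (29, 30, q, 39), (3, 2, q, 39), (31, 27, n, 10), (31, 27, n, 21), (31, 27, n, 22), (5, 24, n, 10), (5, 24, n, 21), (5, 24, n, 22), (8, 33, b, 21), (8, 33, b, 36)}
Natural join on G: {(13, 40, n, 10, u, 14), (13, 40, n, 10, v, 24), (13, 40, n, 21, u, 14), (13, 40, n, 21, v, 24), (13, 40, n, 22, u, 14), (13, 40, n, 22, v, 24), (15, 10, n, 10, d, 7), (15, 10, n, 21, d, 7), (15, 10, n, 22, d, 7), (16, 4, n, 10, n, 8), (16, 4, n, 10, x, 10), (16, 4, n, 21, n, 8), (16, 4, n, 21, x, 10), (16, 4, n, 22, n, 8), (16, 4, n, 22, x, 10), (25, 3, n, 10, n, 18), (25, 3, n, 10, t, 9), (25, 3, n, 21, n, 18), (25, 3, n, 21, t, 9), (25, 3, n, 22, n, 18), (25, 3, n, 22, t, 9)}
π[A, F, C, G]: project onto (A, F, C, G) → {(10, 10, x, 4), (10, 21, x, 4), (10, 22, x, 4), (14, 10, u, 40), (14, 21, u, 40), (14, 22, u, 40), (18, 10, n, 3), (18, 21, n, 3), (18, 22, n, 3), (24, 10, v, 40), (24, 21, v, 40), (24, 22, v, 40), (7, 10, d, 10), (7, 21, d, 10), (7, 22, d, 10), (8, 10, n, 4), (8, 21, n, 4), (8, 22, n, 4), (9, 10, t, 3), (9, 21, t, 3), (9, 22, t, 3)}
Filtering on A ≥ G leaves {(10, 10, x, 4), (10, 21, x, 4), (10, 22, x, 4), (18, 10, n, 3), (18, 21, n, 3), (18, 22, n, 3), (8, 10, n, 4), (8, 21, n, 4), (8, 22, n, 4), (9, 10, t, 3), (9, 21, t, 3), (9, 22, t, 3)}.
π[G, F, C]: project onto (G, F, C) → {(3, 10, n), (3, 10, t), (3, 21, n), (3, 21, t), (3, 22, n), (3, 22, t), (4, 10, n), (4, 10, x), (4, 21, n), (4, 21, x), (4, 22, n), (4, 22, x)}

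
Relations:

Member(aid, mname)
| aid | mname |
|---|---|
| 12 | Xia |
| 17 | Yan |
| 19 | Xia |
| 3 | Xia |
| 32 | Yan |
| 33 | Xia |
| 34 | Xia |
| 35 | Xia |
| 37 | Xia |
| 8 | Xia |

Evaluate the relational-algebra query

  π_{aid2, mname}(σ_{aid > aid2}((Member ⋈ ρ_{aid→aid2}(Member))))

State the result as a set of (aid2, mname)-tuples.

ρ[aid→aid2]: schema becomes (aid2, mname); tuples unchanged.
Joining Member and ρ_{aid→aid2}(Member) on mname yields {(12, Xia, 12), (12, Xia, 19), (12, Xia, 3), (12, Xia, 33), (12, Xia, 34), (12, Xia, 35), (12, Xia, 37), (12, Xia, 8), (17, Yan, 17), (17, Yan, 32), (19, Xia, 12), (19, Xia, 19), (19, Xia, 3), (19, Xia, 33), (19, Xia, 34), (19, Xia, 35), (19, Xia, 37), (19, Xia, 8), (3, Xia, 12), (3, Xia, 19), (3, Xia, 3), (3, Xia, 33), (3, Xia, 34), (3, Xia, 35), (3, Xia, 37), (3, Xia, 8), (32, Yan, 17), (32, Yan, 32), (33, Xia, 12), (33, Xia, 19), (33, Xia, 3), (33, Xia, 33), (33, Xia, 34), (33, Xia, 35), (33, Xia, 37), (33, Xia, 8), (34, Xia, 12), (34, Xia, 19), (34, Xia, 3), (34, Xia, 33), (34, Xia, 34), (34, Xia, 35), (34, Xia, 37), (34, Xia, 8), (35, Xia, 12), (35, Xia, 19), (35, Xia, 3), (35, Xia, 33), (35, Xia, 34), (35, Xia, 35), (35, Xia, 37), (35, Xia, 8), (37, Xia, 12), (37, Xia, 19), (37, Xia, 3), (37, Xia, 33), (37, Xia, 34), (37, Xia, 35), (37, Xia, 37), (37, Xia, 8), (8, Xia, 12), (8, Xia, 19), (8, Xia, 3), (8, Xia, 33), (8, Xia, 34), (8, Xia, 35), (8, Xia, 37), (8, Xia, 8)}.
Selection aid > aid2: {(12, Xia, 3), (12, Xia, 8), (19, Xia, 12), (19, Xia, 3), (19, Xia, 8), (32, Yan, 17), (33, Xia, 12), (33, Xia, 19), (33, Xia, 3), (33, Xia, 8), (34, Xia, 12), (34, Xia, 19), (34, Xia, 3), (34, Xia, 33), (34, Xia, 8), (35, Xia, 12), (35, Xia, 19), (35, Xia, 3), (35, Xia, 33), (35, Xia, 34), (35, Xia, 8), (37, Xia, 12), (37, Xia, 19), (37, Xia, 3), (37, Xia, 33), (37, Xia, 34), (37, Xia, 35), (37, Xia, 8), (8, Xia, 3)}
π[aid2, mname]: project onto (aid2, mname) (21 duplicate(s) eliminated) → {(12, Xia), (17, Yan), (19, Xia), (3, Xia), (33, Xia), (34, Xia), (35, Xia), (8, Xia)}

{(12, Xia), (17, Yan), (19, Xia), (3, Xia), (33, Xia), (34, Xia), (35, Xia), (8, Xia)}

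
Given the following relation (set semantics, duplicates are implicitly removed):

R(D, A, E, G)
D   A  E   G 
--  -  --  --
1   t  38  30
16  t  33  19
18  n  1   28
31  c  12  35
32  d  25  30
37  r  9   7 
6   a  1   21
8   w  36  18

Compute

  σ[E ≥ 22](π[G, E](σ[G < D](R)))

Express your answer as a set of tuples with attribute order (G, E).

Filtering on G < D leaves {(32, d, 25, 30), (37, r, 9, 7)}.
π[G, E]: project onto (G, E) → {(30, 25), (7, 9)}
Filtering on E ≥ 22 leaves {(30, 25)}.

{(30, 25)}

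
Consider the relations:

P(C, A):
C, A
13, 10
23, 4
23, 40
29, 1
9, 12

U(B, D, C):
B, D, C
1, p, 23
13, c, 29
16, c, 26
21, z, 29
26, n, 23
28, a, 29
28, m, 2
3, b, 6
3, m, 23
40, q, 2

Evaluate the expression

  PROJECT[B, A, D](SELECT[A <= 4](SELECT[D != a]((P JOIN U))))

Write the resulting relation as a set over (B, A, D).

{(1, 4, p), (13, 1, c), (21, 1, z), (26, 4, n), (3, 4, m)}

Natural join on C: {(23, 4, 1, p), (23, 4, 26, n), (23, 4, 3, m), (23, 40, 1, p), (23, 40, 26, n), (23, 40, 3, m), (29, 1, 13, c), (29, 1, 21, z), (29, 1, 28, a)}
σ[D != a]: keep tuples satisfying D != a → {(23, 4, 1, p), (23, 4, 26, n), (23, 4, 3, m), (23, 40, 1, p), (23, 40, 26, n), (23, 40, 3, m), (29, 1, 13, c), (29, 1, 21, z)}
σ[A <= 4]: keep tuples satisfying A <= 4 → {(23, 4, 1, p), (23, 4, 26, n), (23, 4, 3, m), (29, 1, 13, c), (29, 1, 21, z)}
π[B, A, D]: project onto (B, A, D) → {(1, 4, p), (13, 1, c), (21, 1, z), (26, 4, n), (3, 4, m)}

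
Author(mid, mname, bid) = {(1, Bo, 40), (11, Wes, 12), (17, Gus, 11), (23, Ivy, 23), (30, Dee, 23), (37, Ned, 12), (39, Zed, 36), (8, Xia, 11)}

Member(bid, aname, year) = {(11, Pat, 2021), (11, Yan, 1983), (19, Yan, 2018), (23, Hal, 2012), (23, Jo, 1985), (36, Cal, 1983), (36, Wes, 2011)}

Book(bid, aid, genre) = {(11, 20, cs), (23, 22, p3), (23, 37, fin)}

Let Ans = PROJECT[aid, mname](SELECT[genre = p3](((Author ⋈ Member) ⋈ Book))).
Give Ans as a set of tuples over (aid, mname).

{(22, Dee), (22, Ivy)}

Natural join on bid: {(17, Gus, 11, Pat, 2021), (17, Gus, 11, Yan, 1983), (23, Ivy, 23, Hal, 2012), (23, Ivy, 23, Jo, 1985), (30, Dee, 23, Hal, 2012), (30, Dee, 23, Jo, 1985), (39, Zed, 36, Cal, 1983), (39, Zed, 36, Wes, 2011), (8, Xia, 11, Pat, 2021), (8, Xia, 11, Yan, 1983)}
Natural join on bid: {(17, Gus, 11, Pat, 2021, 20, cs), (17, Gus, 11, Yan, 1983, 20, cs), (23, Ivy, 23, Hal, 2012, 22, p3), (23, Ivy, 23, Hal, 2012, 37, fin), (23, Ivy, 23, Jo, 1985, 22, p3), (23, Ivy, 23, Jo, 1985, 37, fin), (30, Dee, 23, Hal, 2012, 22, p3), (30, Dee, 23, Hal, 2012, 37, fin), (30, Dee, 23, Jo, 1985, 22, p3), (30, Dee, 23, Jo, 1985, 37, fin), (8, Xia, 11, Pat, 2021, 20, cs), (8, Xia, 11, Yan, 1983, 20, cs)}
Apply σ_{genre = p3}; surviving tuples: {(23, Ivy, 23, Hal, 2012, 22, p3), (23, Ivy, 23, Jo, 1985, 22, p3), (30, Dee, 23, Hal, 2012, 22, p3), (30, Dee, 23, Jo, 1985, 22, p3)}
π_{aid, mname} gives {(22, Dee), (22, Ivy)} (2 duplicate(s) eliminated).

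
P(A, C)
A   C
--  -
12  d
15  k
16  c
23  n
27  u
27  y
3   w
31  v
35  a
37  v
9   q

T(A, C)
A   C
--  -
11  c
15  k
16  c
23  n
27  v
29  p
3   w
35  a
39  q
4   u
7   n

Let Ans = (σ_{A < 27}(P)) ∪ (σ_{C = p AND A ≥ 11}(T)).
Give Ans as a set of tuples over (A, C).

σ[A < 27]: keep tuples satisfying A < 27 → {(12, d), (15, k), (16, c), (23, n), (3, w), (9, q)}
σ[C = p AND A ≥ 11]: keep tuples satisfying C = p AND A ≥ 11 → {(29, p)}
Union: {(12, d), (15, k), (16, c), (23, n), (3, w), (9, q)} with {(29, p)} → {(12, d), (15, k), (16, c), (23, n), (29, p), (3, w), (9, q)}

{(12, d), (15, k), (16, c), (23, n), (29, p), (3, w), (9, q)}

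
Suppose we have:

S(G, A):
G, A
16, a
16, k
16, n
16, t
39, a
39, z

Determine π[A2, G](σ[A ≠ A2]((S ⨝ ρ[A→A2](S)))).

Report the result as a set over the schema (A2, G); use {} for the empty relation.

ρ[A→A2]: schema becomes (G, A2); tuples unchanged.
S ⋈ ρ[A→A2](S) (natural join on G): {(16, a, a), (16, a, k), (16, a, n), (16, a, t), (16, k, a), (16, k, k), (16, k, n), (16, k, t), (16, n, a), (16, n, k), (16, n, n), (16, n, t), (16, t, a), (16, t, k), (16, t, n), (16, t, t), (39, a, a), (39, a, z), (39, z, a), (39, z, z)}
Apply σ_{A ≠ A2}; surviving tuples: {(16, a, k), (16, a, n), (16, a, t), (16, k, a), (16, k, n), (16, k, t), (16, n, a), (16, n, k), (16, n, t), (16, t, a), (16, t, k), (16, t, n), (39, a, z), (39, z, a)}
Projecting to A2, G (8 duplicate(s) eliminated): {(a, 16), (a, 39), (k, 16), (n, 16), (t, 16), (z, 39)}

{(a, 16), (a, 39), (k, 16), (n, 16), (t, 16), (z, 39)}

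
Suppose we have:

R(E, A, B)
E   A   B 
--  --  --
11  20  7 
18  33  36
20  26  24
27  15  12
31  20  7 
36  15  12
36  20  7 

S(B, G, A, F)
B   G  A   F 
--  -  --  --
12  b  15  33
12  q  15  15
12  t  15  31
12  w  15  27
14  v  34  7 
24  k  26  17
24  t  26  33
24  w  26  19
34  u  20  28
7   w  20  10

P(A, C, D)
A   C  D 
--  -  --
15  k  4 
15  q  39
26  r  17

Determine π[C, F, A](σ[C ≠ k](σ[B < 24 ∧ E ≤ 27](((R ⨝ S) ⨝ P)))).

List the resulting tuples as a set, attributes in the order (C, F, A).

Joining R and S on A, B yields {(11, 20, 7, w, 10), (20, 26, 24, k, 17), (20, 26, 24, t, 33), (20, 26, 24, w, 19), (27, 15, 12, b, 33), (27, 15, 12, q, 15), (27, 15, 12, t, 31), (27, 15, 12, w, 27), (31, 20, 7, w, 10), (36, 15, 12, b, 33), (36, 15, 12, q, 15), (36, 15, 12, t, 31), (36, 15, 12, w, 27), (36, 20, 7, w, 10)}.
Joining (R ⨝ S) and P on A yields {(20, 26, 24, k, 17, r, 17), (20, 26, 24, t, 33, r, 17), (20, 26, 24, w, 19, r, 17), (27, 15, 12, b, 33, k, 4), (27, 15, 12, b, 33, q, 39), (27, 15, 12, q, 15, k, 4), (27, 15, 12, q, 15, q, 39), (27, 15, 12, t, 31, k, 4), (27, 15, 12, t, 31, q, 39), (27, 15, 12, w, 27, k, 4), (27, 15, 12, w, 27, q, 39), (36, 15, 12, b, 33, k, 4), (36, 15, 12, b, 33, q, 39), (36, 15, 12, q, 15, k, 4), (36, 15, 12, q, 15, q, 39), (36, 15, 12, t, 31, k, 4), (36, 15, 12, t, 31, q, 39), (36, 15, 12, w, 27, k, 4), (36, 15, 12, w, 27, q, 39)}.
Selection B < 24 ∧ E ≤ 27: {(27, 15, 12, b, 33, k, 4), (27, 15, 12, b, 33, q, 39), (27, 15, 12, q, 15, k, 4), (27, 15, 12, q, 15, q, 39), (27, 15, 12, t, 31, k, 4), (27, 15, 12, t, 31, q, 39), (27, 15, 12, w, 27, k, 4), (27, 15, 12, w, 27, q, 39)}
Selection C ≠ k: {(27, 15, 12, b, 33, q, 39), (27, 15, 12, q, 15, q, 39), (27, 15, 12, t, 31, q, 39), (27, 15, 12, w, 27, q, 39)}
Projecting to C, F, A: {(q, 15, 15), (q, 27, 15), (q, 31, 15), (q, 33, 15)}

{(q, 15, 15), (q, 27, 15), (q, 31, 15), (q, 33, 15)}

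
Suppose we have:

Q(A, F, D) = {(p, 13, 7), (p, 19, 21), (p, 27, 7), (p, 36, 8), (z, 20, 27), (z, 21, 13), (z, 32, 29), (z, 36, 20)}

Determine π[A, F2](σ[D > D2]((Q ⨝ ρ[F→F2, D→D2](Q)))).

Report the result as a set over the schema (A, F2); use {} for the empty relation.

ρ[F→F2, D→D2]: schema becomes (A, F2, D2); tuples unchanged.
Joining Q and ρ[F→F2, D→D2](Q) on A yields {(p, 13, 7, 13, 7), (p, 13, 7, 19, 21), (p, 13, 7, 27, 7), (p, 13, 7, 36, 8), (p, 19, 21, 13, 7), (p, 19, 21, 19, 21), (p, 19, 21, 27, 7), (p, 19, 21, 36, 8), (p, 27, 7, 13, 7), (p, 27, 7, 19, 21), (p, 27, 7, 27, 7), (p, 27, 7, 36, 8), (p, 36, 8, 13, 7), (p, 36, 8, 19, 21), (p, 36, 8, 27, 7), (p, 36, 8, 36, 8), (z, 20, 27, 20, 27), (z, 20, 27, 21, 13), (z, 20, 27, 32, 29), (z, 20, 27, 36, 20), (z, 21, 13, 20, 27), (z, 21, 13, 21, 13), (z, 21, 13, 32, 29), (z, 21, 13, 36, 20), (z, 32, 29, 20, 27), (z, 32, 29, 21, 13), (z, 32, 29, 32, 29), (z, 32, 29, 36, 20), (z, 36, 20, 20, 27), (z, 36, 20, 21, 13), (z, 36, 20, 32, 29), (z, 36, 20, 36, 20)}.
σ[D > D2]: keep tuples satisfying D > D2 → {(p, 19, 21, 13, 7), (p, 19, 21, 27, 7), (p, 19, 21, 36, 8), (p, 36, 8, 13, 7), (p, 36, 8, 27, 7), (z, 20, 27, 21, 13), (z, 20, 27, 36, 20), (z, 32, 29, 20, 27), (z, 32, 29, 21, 13), (z, 32, 29, 36, 20), (z, 36, 20, 21, 13)}
Projecting to A, F2 (5 duplicate(s) eliminated): {(p, 13), (p, 27), (p, 36), (z, 20), (z, 21), (z, 36)}

{(p, 13), (p, 27), (p, 36), (z, 20), (z, 21), (z, 36)}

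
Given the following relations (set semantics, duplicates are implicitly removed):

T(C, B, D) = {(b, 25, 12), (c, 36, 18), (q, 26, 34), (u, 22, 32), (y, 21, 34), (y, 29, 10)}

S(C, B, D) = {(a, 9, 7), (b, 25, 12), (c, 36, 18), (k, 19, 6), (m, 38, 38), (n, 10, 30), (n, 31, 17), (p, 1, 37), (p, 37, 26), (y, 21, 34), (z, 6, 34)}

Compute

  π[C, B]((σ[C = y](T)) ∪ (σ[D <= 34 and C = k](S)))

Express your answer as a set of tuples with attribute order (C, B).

{(k, 19), (y, 21), (y, 29)}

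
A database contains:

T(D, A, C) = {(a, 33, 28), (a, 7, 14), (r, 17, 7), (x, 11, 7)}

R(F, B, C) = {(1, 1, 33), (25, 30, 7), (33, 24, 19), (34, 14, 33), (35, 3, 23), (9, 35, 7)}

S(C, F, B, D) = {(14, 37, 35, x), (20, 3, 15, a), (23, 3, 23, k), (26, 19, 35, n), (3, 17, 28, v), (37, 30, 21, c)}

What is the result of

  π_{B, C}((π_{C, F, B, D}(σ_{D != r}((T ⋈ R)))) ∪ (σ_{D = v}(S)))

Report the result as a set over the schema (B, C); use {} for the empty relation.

{(28, 3), (30, 7), (35, 7)}

Joining T and R on C yields {(r, 17, 7, 25, 30), (r, 17, 7, 9, 35), (x, 11, 7, 25, 30), (x, 11, 7, 9, 35)}.
Selection D != r: {(x, 11, 7, 25, 30), (x, 11, 7, 9, 35)}
π_{C, F, B, D} gives {(7, 25, 30, x), (7, 9, 35, x)}.
Selection D = v: {(3, 17, 28, v)}
Taking the union: {(3, 17, 28, v), (7, 25, 30, x), (7, 9, 35, x)}
π_{B, C} gives {(28, 3), (30, 7), (35, 7)}.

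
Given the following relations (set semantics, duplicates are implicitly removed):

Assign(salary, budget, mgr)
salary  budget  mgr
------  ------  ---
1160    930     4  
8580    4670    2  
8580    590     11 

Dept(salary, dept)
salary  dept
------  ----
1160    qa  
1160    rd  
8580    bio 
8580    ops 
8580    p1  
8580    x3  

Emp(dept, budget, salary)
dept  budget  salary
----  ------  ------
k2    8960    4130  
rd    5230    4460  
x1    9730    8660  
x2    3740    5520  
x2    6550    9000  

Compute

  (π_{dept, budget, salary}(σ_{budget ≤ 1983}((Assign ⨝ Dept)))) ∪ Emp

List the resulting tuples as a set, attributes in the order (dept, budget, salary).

{(bio, 590, 8580), (k2, 8960, 4130), (ops, 590, 8580), (p1, 590, 8580), (qa, 930, 1160), (rd, 5230, 4460), (rd, 930, 1160), (x1, 9730, 8660), (x2, 3740, 5520), (x2, 6550, 9000), (x3, 590, 8580)}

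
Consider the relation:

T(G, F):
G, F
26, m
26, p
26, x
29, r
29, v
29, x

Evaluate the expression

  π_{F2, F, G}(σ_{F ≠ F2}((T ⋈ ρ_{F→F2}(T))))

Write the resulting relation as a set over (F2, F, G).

{(m, p, 26), (m, x, 26), (p, m, 26), (p, x, 26), (r, v, 29), (r, x, 29), (v, r, 29), (v, x, 29), (x, m, 26), (x, p, 26), (x, r, 29), (x, v, 29)}

ρ[F→F2]: schema becomes (G, F2); tuples unchanged.
Natural join on G: {(26, m, m), (26, m, p), (26, m, x), (26, p, m), (26, p, p), (26, p, x), (26, x, m), (26, x, p), (26, x, x), (29, r, r), (29, r, v), (29, r, x), (29, v, r), (29, v, v), (29, v, x), (29, x, r), (29, x, v), (29, x, x)}
Apply σ_{F ≠ F2}; surviving tuples: {(26, m, p), (26, m, x), (26, p, m), (26, p, x), (26, x, m), (26, x, p), (29, r, v), (29, r, x), (29, v, r), (29, v, x), (29, x, r), (29, x, v)}
π[F2, F, G]: project onto (F2, F, G) → {(m, p, 26), (m, x, 26), (p, m, 26), (p, x, 26), (r, v, 29), (r, x, 29), (v, r, 29), (v, x, 29), (x, m, 26), (x, p, 26), (x, r, 29), (x, v, 29)}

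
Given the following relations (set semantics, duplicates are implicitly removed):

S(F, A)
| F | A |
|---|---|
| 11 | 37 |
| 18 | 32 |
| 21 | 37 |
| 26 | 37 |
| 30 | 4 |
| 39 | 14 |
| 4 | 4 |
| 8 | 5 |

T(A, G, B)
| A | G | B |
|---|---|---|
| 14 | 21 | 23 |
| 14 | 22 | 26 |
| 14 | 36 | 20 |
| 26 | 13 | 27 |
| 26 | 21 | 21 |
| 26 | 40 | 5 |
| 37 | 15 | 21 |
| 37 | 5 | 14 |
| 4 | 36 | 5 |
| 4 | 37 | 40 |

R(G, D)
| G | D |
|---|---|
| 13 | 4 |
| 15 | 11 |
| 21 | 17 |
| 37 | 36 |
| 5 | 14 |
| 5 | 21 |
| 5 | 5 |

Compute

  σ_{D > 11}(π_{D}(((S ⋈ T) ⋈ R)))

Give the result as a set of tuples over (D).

{14, 17, 21, 36}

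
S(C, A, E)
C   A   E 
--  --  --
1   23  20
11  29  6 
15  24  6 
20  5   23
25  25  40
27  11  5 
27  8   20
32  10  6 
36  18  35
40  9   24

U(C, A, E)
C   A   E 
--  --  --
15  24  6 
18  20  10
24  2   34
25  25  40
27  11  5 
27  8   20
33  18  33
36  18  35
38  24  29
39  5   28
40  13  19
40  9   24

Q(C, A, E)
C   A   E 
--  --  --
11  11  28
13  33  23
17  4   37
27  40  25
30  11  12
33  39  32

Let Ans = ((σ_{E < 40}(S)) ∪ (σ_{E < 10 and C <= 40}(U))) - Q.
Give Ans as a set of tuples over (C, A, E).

{(1, 23, 20), (11, 29, 6), (15, 24, 6), (20, 5, 23), (27, 11, 5), (27, 8, 20), (32, 10, 6), (36, 18, 35), (40, 9, 24)}

Apply σ_{E < 40}; surviving tuples: {(1, 23, 20), (11, 29, 6), (15, 24, 6), (20, 5, 23), (27, 11, 5), (27, 8, 20), (32, 10, 6), (36, 18, 35), (40, 9, 24)}
Apply σ_{E < 10 and C <= 40}; surviving tuples: {(15, 24, 6), (27, 11, 5)}
Union: {(1, 23, 20), (11, 29, 6), (15, 24, 6), (20, 5, 23), (27, 11, 5), (27, 8, 20), (32, 10, 6), (36, 18, 35), (40, 9, 24)} with {(15, 24, 6), (27, 11, 5)} → {(1, 23, 20), (11, 29, 6), (15, 24, 6), (20, 5, 23), (27, 11, 5), (27, 8, 20), (32, 10, 6), (36, 18, 35), (40, 9, 24)}
Difference: {(1, 23, 20), (11, 29, 6), (15, 24, 6), (20, 5, 23), (27, 11, 5), (27, 8, 20), (32, 10, 6), (36, 18, 35), (40, 9, 24)} with {(11, 11, 28), (13, 33, 23), (17, 4, 37), (27, 40, 25), (30, 11, 12), (33, 39, 32)} → {(1, 23, 20), (11, 29, 6), (15, 24, 6), (20, 5, 23), (27, 11, 5), (27, 8, 20), (32, 10, 6), (36, 18, 35), (40, 9, 24)}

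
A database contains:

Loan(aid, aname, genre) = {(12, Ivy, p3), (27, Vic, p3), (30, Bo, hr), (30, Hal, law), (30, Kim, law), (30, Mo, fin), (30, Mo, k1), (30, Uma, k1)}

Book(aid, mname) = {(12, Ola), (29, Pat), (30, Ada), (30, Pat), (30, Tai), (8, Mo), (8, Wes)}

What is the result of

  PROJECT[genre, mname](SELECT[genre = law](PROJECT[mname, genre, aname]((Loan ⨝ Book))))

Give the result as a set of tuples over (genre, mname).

{(law, Ada), (law, Pat), (law, Tai)}

Joining Loan and Book on aid yields {(12, Ivy, p3, Ola), (30, Bo, hr, Ada), (30, Bo, hr, Pat), (30, Bo, hr, Tai), (30, Hal, law, Ada), (30, Hal, law, Pat), (30, Hal, law, Tai), (30, Kim, law, Ada), (30, Kim, law, Pat), (30, Kim, law, Tai), (30, Mo, fin, Ada), (30, Mo, fin, Pat), (30, Mo, fin, Tai), (30, Mo, k1, Ada), (30, Mo, k1, Pat), (30, Mo, k1, Tai), (30, Uma, k1, Ada), (30, Uma, k1, Pat), (30, Uma, k1, Tai)}.
π_{mname, genre, aname} gives {(Ada, fin, Mo), (Ada, hr, Bo), (Ada, k1, Mo), (Ada, k1, Uma), (Ada, law, Hal), (Ada, law, Kim), (Ola, p3, Ivy), (Pat, fin, Mo), (Pat, hr, Bo), (Pat, k1, Mo), (Pat, k1, Uma), (Pat, law, Hal), (Pat, law, Kim), (Tai, fin, Mo), (Tai, hr, Bo), (Tai, k1, Mo), (Tai, k1, Uma), (Tai, law, Hal), (Tai, law, Kim)}.
Filtering on genre = law leaves {(Ada, law, Hal), (Ada, law, Kim), (Pat, law, Hal), (Pat, law, Kim), (Tai, law, Hal), (Tai, law, Kim)}.
π_{genre, mname} gives {(law, Ada), (law, Pat), (law, Tai)} (3 duplicate(s) eliminated).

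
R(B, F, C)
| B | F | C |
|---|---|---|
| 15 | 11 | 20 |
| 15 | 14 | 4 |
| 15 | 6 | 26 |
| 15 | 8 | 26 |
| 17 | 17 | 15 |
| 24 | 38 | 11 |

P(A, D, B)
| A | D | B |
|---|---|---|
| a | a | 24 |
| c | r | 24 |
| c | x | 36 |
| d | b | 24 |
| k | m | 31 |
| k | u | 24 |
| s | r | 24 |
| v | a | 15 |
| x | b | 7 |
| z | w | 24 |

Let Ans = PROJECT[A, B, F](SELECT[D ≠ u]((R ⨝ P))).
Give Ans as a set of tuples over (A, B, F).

Joining R and P on B yields {(15, 11, 20, v, a), (15, 14, 4, v, a), (15, 6, 26, v, a), (15, 8, 26, v, a), (24, 38, 11, a, a), (24, 38, 11, c, r), (24, 38, 11, d, b), (24, 38, 11, k, u), (24, 38, 11, s, r), (24, 38, 11, z, w)}.
σ[D ≠ u]: keep tuples satisfying D ≠ u → {(15, 11, 20, v, a), (15, 14, 4, v, a), (15, 6, 26, v, a), (15, 8, 26, v, a), (24, 38, 11, a, a), (24, 38, 11, c, r), (24, 38, 11, d, b), (24, 38, 11, s, r), (24, 38, 11, z, w)}
π_{A, B, F} gives {(a, 24, 38), (c, 24, 38), (d, 24, 38), (s, 24, 38), (v, 15, 11), (v, 15, 14), (v, 15, 6), (v, 15, 8), (z, 24, 38)}.

{(a, 24, 38), (c, 24, 38), (d, 24, 38), (s, 24, 38), (v, 15, 11), (v, 15, 14), (v, 15, 6), (v, 15, 8), (z, 24, 38)}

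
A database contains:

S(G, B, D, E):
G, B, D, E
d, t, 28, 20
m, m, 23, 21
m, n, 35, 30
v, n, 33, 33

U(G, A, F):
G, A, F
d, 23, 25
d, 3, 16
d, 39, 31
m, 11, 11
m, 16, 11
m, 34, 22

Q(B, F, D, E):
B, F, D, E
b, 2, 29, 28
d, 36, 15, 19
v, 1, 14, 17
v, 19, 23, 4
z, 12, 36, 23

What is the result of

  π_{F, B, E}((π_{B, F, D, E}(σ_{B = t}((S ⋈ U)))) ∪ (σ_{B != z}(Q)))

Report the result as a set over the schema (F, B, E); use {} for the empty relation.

Joining S and U on G yields {(d, t, 28, 20, 23, 25), (d, t, 28, 20, 3, 16), (d, t, 28, 20, 39, 31), (m, m, 23, 21, 11, 11), (m, m, 23, 21, 16, 11), (m, m, 23, 21, 34, 22), (m, n, 35, 30, 11, 11), (m, n, 35, 30, 16, 11), (m, n, 35, 30, 34, 22)}.
Apply σ_{B = t}; surviving tuples: {(d, t, 28, 20, 23, 25), (d, t, 28, 20, 3, 16), (d, t, 28, 20, 39, 31)}
π[B, F, D, E]: project onto (B, F, D, E) → {(t, 16, 28, 20), (t, 25, 28, 20), (t, 31, 28, 20)}
Apply σ_{B != z}; surviving tuples: {(b, 2, 29, 28), (d, 36, 15, 19), (v, 1, 14, 17), (v, 19, 23, 4)}
Union: {(t, 16, 28, 20), (t, 25, 28, 20), (t, 31, 28, 20)} with {(b, 2, 29, 28), (d, 36, 15, 19), (v, 1, 14, 17), (v, 19, 23, 4)} → {(b, 2, 29, 28), (d, 36, 15, 19), (t, 16, 28, 20), (t, 25, 28, 20), (t, 31, 28, 20), (v, 1, 14, 17), (v, 19, 23, 4)}
π[F, B, E]: project onto (F, B, E) → {(1, v, 17), (16, t, 20), (19, v, 4), (2, b, 28), (25, t, 20), (31, t, 20), (36, d, 19)}

{(1, v, 17), (16, t, 20), (19, v, 4), (2, b, 28), (25, t, 20), (31, t, 20), (36, d, 19)}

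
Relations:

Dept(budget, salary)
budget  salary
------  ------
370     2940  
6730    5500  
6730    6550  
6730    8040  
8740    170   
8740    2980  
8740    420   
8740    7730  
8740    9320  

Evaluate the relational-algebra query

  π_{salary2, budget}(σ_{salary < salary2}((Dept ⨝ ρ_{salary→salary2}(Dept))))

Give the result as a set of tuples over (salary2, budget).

{(2980, 8740), (420, 8740), (6550, 6730), (7730, 8740), (8040, 6730), (9320, 8740)}

ρ[salary→salary2]: schema becomes (budget, salary2); tuples unchanged.
Dept ⋈ ρ_{salary→salary2}(Dept) (natural join on budget): {(370, 2940, 2940), (6730, 5500, 5500), (6730, 5500, 6550), (6730, 5500, 8040), (6730, 6550, 5500), (6730, 6550, 6550), (6730, 6550, 8040), (6730, 8040, 5500), (6730, 8040, 6550), (6730, 8040, 8040), (8740, 170, 170), (8740, 170, 2980), (8740, 170, 420), (8740, 170, 7730), (8740, 170, 9320), (8740, 2980, 170), (8740, 2980, 2980), (8740, 2980, 420), (8740, 2980, 7730), (8740, 2980, 9320), (8740, 420, 170), (8740, 420, 2980), (8740, 420, 420), (8740, 420, 7730), (8740, 420, 9320), (8740, 7730, 170), (8740, 7730, 2980), (8740, 7730, 420), (8740, 7730, 7730), (8740, 7730, 9320), (8740, 9320, 170), (8740, 9320, 2980), (8740, 9320, 420), (8740, 9320, 7730), (8740, 9320, 9320)}
σ[salary < salary2]: keep tuples satisfying salary < salary2 → {(6730, 5500, 6550), (6730, 5500, 8040), (6730, 6550, 8040), (8740, 170, 2980), (8740, 170, 420), (8740, 170, 7730), (8740, 170, 9320), (8740, 2980, 7730), (8740, 2980, 9320), (8740, 420, 2980), (8740, 420, 7730), (8740, 420, 9320), (8740, 7730, 9320)}
π[salary2, budget]: project onto (salary2, budget) (7 duplicate(s) eliminated) → {(2980, 8740), (420, 8740), (6550, 6730), (7730, 8740), (8040, 6730), (9320, 8740)}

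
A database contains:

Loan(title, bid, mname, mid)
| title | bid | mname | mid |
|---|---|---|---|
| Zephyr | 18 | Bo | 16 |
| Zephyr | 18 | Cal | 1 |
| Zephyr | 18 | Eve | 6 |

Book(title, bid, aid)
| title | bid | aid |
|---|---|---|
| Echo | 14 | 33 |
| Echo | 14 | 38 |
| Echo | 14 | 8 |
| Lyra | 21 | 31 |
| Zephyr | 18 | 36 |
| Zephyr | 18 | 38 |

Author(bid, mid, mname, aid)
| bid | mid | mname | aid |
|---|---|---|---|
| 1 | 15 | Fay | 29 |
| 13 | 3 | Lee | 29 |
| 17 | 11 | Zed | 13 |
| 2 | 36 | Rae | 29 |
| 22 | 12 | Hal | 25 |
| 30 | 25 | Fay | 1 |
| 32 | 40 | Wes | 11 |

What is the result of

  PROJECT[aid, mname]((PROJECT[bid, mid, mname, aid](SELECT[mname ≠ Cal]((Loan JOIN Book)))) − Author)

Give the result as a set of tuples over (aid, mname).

Joining Loan and Book on title, bid yields {(Zephyr, 18, Bo, 16, 36), (Zephyr, 18, Bo, 16, 38), (Zephyr, 18, Cal, 1, 36), (Zephyr, 18, Cal, 1, 38), (Zephyr, 18, Eve, 6, 36), (Zephyr, 18, Eve, 6, 38)}.
Filtering on mname ≠ Cal leaves {(Zephyr, 18, Bo, 16, 36), (Zephyr, 18, Bo, 16, 38), (Zephyr, 18, Eve, 6, 36), (Zephyr, 18, Eve, 6, 38)}.
Projecting to bid, mid, mname, aid: {(18, 16, Bo, 36), (18, 16, Bo, 38), (18, 6, Eve, 36), (18, 6, Eve, 38)}
Difference: {(18, 16, Bo, 36), (18, 16, Bo, 38), (18, 6, Eve, 36), (18, 6, Eve, 38)} with {(1, 15, Fay, 29), (13, 3, Lee, 29), (17, 11, Zed, 13), (2, 36, Rae, 29), (22, 12, Hal, 25), (30, 25, Fay, 1), (32, 40, Wes, 11)} → {(18, 16, Bo, 36), (18, 16, Bo, 38), (18, 6, Eve, 36), (18, 6, Eve, 38)}
Projecting to aid, mname: {(36, Bo), (36, Eve), (38, Bo), (38, Eve)}

{(36, Bo), (36, Eve), (38, Bo), (38, Eve)}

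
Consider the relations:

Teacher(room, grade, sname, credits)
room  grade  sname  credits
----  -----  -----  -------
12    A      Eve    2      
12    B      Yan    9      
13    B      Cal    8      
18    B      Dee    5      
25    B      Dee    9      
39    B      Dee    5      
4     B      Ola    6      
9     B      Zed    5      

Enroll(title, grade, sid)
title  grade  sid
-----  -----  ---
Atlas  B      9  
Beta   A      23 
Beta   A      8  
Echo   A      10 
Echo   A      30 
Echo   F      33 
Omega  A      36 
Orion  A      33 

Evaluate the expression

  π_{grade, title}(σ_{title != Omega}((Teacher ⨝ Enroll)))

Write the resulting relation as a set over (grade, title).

{(A, Beta), (A, Echo), (A, Orion), (B, Atlas)}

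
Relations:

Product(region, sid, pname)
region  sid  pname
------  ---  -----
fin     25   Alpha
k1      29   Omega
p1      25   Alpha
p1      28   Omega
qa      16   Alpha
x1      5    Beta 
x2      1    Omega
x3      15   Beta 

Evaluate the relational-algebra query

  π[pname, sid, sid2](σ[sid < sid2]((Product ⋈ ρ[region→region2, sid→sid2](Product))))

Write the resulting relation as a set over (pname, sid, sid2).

{(Alpha, 16, 25), (Beta, 5, 15), (Omega, 1, 28), (Omega, 1, 29), (Omega, 28, 29)}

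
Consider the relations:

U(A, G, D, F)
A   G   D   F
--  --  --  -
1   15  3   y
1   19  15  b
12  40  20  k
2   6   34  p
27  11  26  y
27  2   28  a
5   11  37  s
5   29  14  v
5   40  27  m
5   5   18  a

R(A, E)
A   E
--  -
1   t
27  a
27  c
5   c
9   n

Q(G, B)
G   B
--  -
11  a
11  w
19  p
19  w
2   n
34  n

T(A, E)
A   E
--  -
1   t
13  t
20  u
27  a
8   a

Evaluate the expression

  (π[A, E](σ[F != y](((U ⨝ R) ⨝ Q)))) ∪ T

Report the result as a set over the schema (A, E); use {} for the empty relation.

{(1, t), (13, t), (20, u), (27, a), (27, c), (5, c), (8, a)}

Joining U and R on A yields {(1, 15, 3, y, t), (1, 19, 15, b, t), (27, 11, 26, y, a), (27, 11, 26, y, c), (27, 2, 28, a, a), (27, 2, 28, a, c), (5, 11, 37, s, c), (5, 29, 14, v, c), (5, 40, 27, m, c), (5, 5, 18, a, c)}.
Joining (U ⨝ R) and Q on G yields {(1, 19, 15, b, t, p), (1, 19, 15, b, t, w), (27, 11, 26, y, a, a), (27, 11, 26, y, a, w), (27, 11, 26, y, c, a), (27, 11, 26, y, c, w), (27, 2, 28, a, a, n), (27, 2, 28, a, c, n), (5, 11, 37, s, c, a), (5, 11, 37, s, c, w)}.
Selection F != y: {(1, 19, 15, b, t, p), (1, 19, 15, b, t, w), (27, 2, 28, a, a, n), (27, 2, 28, a, c, n), (5, 11, 37, s, c, a), (5, 11, 37, s, c, w)}
Keep only column(s) A, E (2 duplicate(s) eliminated): {(1, t), (27, a), (27, c), (5, c)}
Set union of the two operands is {(1, t), (13, t), (20, u), (27, a), (27, c), (5, c), (8, a)}.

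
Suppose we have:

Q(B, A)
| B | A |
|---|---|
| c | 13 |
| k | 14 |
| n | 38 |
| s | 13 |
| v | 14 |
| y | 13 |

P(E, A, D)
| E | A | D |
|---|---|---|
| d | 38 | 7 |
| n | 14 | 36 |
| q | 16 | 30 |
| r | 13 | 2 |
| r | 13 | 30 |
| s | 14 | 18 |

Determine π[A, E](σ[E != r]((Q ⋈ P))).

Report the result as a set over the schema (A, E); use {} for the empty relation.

Natural join on A: {(c, 13, r, 2), (c, 13, r, 30), (k, 14, n, 36), (k, 14, s, 18), (n, 38, d, 7), (s, 13, r, 2), (s, 13, r, 30), (v, 14, n, 36), (v, 14, s, 18), (y, 13, r, 2), (y, 13, r, 30)}
σ[E != r]: keep tuples satisfying E != r → {(k, 14, n, 36), (k, 14, s, 18), (n, 38, d, 7), (v, 14, n, 36), (v, 14, s, 18)}
π[A, E]: project onto (A, E) (2 duplicate(s) eliminated) → {(14, n), (14, s), (38, d)}

{(14, n), (14, s), (38, d)}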